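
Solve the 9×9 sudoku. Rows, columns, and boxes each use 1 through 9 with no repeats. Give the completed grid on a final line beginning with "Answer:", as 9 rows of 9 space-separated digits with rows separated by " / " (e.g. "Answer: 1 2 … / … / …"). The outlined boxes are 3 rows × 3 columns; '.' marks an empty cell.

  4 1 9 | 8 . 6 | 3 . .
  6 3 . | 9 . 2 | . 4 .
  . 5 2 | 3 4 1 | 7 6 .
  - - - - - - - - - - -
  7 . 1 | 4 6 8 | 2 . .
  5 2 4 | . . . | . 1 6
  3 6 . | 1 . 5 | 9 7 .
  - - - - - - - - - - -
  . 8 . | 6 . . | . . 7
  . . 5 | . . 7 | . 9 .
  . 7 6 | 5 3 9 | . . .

Step 1. [r8c9∈{1,2,3,4,8}] across row 8, 3 lands solely at r8c9. So r8c9=3.
Step 2. [r5c7∈{8}] r5c7 is down to just 8 ⇒ r5c7=8.
Step 3. [r4c9∈{5}] r4c9 is down to just 5 ⇒ r4c9=5.
Step 4. [r8c4∈{2}] r8c4 is down to just 2. So r8c4=2.
Step 5. [r8c1∈{1}] r8c1 is down to just 1. So r8c1=1.
Step 6. [r1c5∈{5,7}] r1c5 is the only open cell in row 1 admitting 7 ⇒ r1c5=7.
Step 7. [r1c8∈{2,5}] across row 1, 5 lands solely at r1c8. So r1c8=5.
Step 8. [r7c8∈{2}] only 2 remains possible at r7c8 ⇒ r7c8=2.
Step 9. [r2c7∈{1}] r2c7 is down to just 1, so r2c7=1.
Step 10. [r9c7∈{4}] nothing but 4 survives at r9c7. So r9c7=4.
Step 11. [r2c9∈{8}] nothing but 8 survives at r2c9 ⇒ r2c9=8.
Step 12. [r8c7∈{6}] r8c7 is down to just 6, so r8c7=6.
Step 13. [r7c1∈{9}] r7c1's peers cover all but 9, so r7c1=9.
Step 14. [r5c5∈{9}] r5c5 has the single candidate 9 ⇒ r5c5=9.
Step 15. [r4c2∈{9}] r4c2's peers cover all but 9 ⇒ r4c2=9.
Step 16. [r2c5∈{5}] only 5 remains possible at r2c5 ⇒ r2c5=5.
Step 17. [r3c1∈{8}] r3c1 is down to just 8 ⇒ r3c1=8.
Step 18. [r9c9∈{1}] r9c9 has the single candidate 1. So r9c9=1.
Step 19. [r4c8∈{3}] r4c8 is down to just 3. So r4c8=3.
Step 20. [r5c4∈{7}] r5c4 has the single candidate 7. So r5c4=7.
Step 21. [r9c1∈{2}] nothing but 2 survives at r9c1 ⇒ r9c1=2.
Step 22. [r8c2∈{4}] nothing but 4 survives at r8c2, so r8c2=4.
Step 23. [r7c5∈{1}] r7c5 is down to just 1, so r7c5=1.
Step 24. [r7c7∈{5}] r7c7 is down to just 5, so r7c7=5.
Step 25. [r3c9∈{9}] nothing but 9 survives at r3c9, so r3c9=9.
Step 26. [r7c6∈{4}] nothing but 4 survives at r7c6. So r7c6=4.
Step 27. [r6c5∈{2}] only 2 remains possible at r6c5. So r6c5=2.
Step 28. [r6c3∈{8}] only 8 remains possible at r6c3. So r6c3=8.
Step 29. [r2c3∈{7}] nothing but 7 survives at r2c3. So r2c3=7.
Step 30. [r8c5∈{8}] only 8 remains possible at r8c5. So r8c5=8.
Step 31. [r6c9∈{4}] r6c9 has the single candidate 4 ⇒ r6c9=4.
Step 32. [r7c3∈{3}] nothing but 3 survives at r7c3. So r7c3=3.
Step 33. [r5c6∈{3}] nothing but 3 survives at r5c6. So r5c6=3.
Step 34. [r9c8∈{8}] r9c8's peers cover all but 8. So r9c8=8.
Step 35. [r1c9∈{2}] r1c9 is down to just 2. So r1c9=2.

Answer: 4 1 9 8 7 6 3 5 2 / 6 3 7 9 5 2 1 4 8 / 8 5 2 3 4 1 7 6 9 / 7 9 1 4 6 8 2 3 5 / 5 2 4 7 9 3 8 1 6 / 3 6 8 1 2 5 9 7 4 / 9 8 3 6 1 4 5 2 7 / 1 4 5 2 8 7 6 9 3 / 2 7 6 5 3 9 4 8 1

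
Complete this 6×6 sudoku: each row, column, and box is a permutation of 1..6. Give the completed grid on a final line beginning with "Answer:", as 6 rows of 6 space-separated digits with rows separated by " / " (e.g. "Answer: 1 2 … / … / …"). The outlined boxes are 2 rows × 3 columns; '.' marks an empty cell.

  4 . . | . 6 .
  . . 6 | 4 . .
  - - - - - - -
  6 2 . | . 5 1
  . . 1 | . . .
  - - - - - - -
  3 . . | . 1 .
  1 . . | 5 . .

Step 1. [r3c4∈{3}] r3c4 is down to just 3, so r3c4=3.
Step 2. [r1c3∈{2,3,5}] across col 3, 3 lands solely at r1c3 ⇒ r1c3=3.
Step 3. [r5c3∈{2,4,5}] r5c3 is the only open cell in col 3 admitting 5 ⇒ r5c3=5.
Step 4. [r6c3∈{2,4}] in col 3, 2 fits only at r6c3. So r6c3=2.
Step 5. [r2c1∈{2,5}] col 1 places 2 nowhere but r2c1. So r2c1=2.
Step 6. [r4c5∈{2,4}] in col 5, 2 fits only at r4c5. So r4c5=2.
Step 7. [r6c5∈{3,4}] in col 5, 4 fits only at r6c5 ⇒ r6c5=4.
Step 8. [r5c2∈{4,6}] across row 5, 4 lands solely at r5c2. So r5c2=4.
Step 9. [r6c6∈{3,6}] across row 6, 3 lands solely at r6c6. So r6c6=3.
Step 10. [r4c4∈{6}] only 6 remains possible at r4c4 ⇒ r4c4=6.
Step 11. [r2c6∈{5}] only 5 remains possible at r2c6. So r2c6=5.
Step 12. [r1c2∈{1,5}] 5 has one home in row 1: r1c2. So r1c2=5.
Step 13. [r5c4∈{2}] r5c4 has the single candidate 2 ⇒ r5c4=2.
Step 14. [r2c2∈{1}] r2c2 is down to just 1. So r2c2=1.
Step 15. [r2c5∈{3}] r2c5 has the single candidate 3 ⇒ r2c5=3.
Step 16. [r4c1∈{5}] nothing but 5 survives at r4c1 ⇒ r4c1=5.
Step 17. [r4c2∈{3}] only 3 remains possible at r4c2 ⇒ r4c2=3.
Step 18. [r3c3∈{4}] nothing but 4 survives at r3c3, so r3c3=4.
Step 19. [r6c2∈{6}] nothing but 6 survives at r6c2, so r6c2=6.
Step 20. [r1c4∈{1}] nothing but 1 survives at r1c4 ⇒ r1c4=1.
Step 21. [r4c6∈{4}] r4c6 is down to just 4. So r4c6=4.
Step 22. [r1c6∈{2}] only 2 remains possible at r1c6, so r1c6=2.
Step 23. [r5c6∈{6}] only 6 remains possible at r5c6. So r5c6=6.

Answer: 4 5 3 1 6 2 / 2 1 6 4 3 5 / 6 2 4 3 5 1 / 5 3 1 6 2 4 / 3 4 5 2 1 6 / 1 6 2 5 4 3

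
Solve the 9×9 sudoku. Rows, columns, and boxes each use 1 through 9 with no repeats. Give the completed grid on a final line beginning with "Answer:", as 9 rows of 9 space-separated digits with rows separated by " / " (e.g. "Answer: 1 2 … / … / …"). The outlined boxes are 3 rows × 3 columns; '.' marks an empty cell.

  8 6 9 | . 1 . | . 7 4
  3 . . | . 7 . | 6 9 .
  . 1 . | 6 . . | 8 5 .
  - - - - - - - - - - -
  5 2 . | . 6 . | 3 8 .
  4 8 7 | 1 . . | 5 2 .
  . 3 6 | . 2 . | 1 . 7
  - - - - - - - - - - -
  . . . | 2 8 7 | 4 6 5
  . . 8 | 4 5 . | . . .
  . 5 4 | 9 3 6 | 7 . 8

Step 1. [r5c5∈{9}] r5c5 is down to just 9. So r5c5=9.
Step 2. [r8c7∈{2,9}] in col 7, 9 fits only at r8c7, so r8c7=9.
Step 3. [r8c9∈{1,2,3}] across box 9, 2 lands solely at r8c9 ⇒ r8c9=2.
Step 4. [r3c6∈{2,3,4,9}] row 3 places 9 nowhere but r3c6 ⇒ r3c6=9.
Step 5. [r2c3∈{2,5}] r2c3 is the only open cell in col 3 admitting 5. So r2c3=5.
Step 6. [r2c6∈{2,4,8}] 2 has one home in row 2: r2c6. So r2c6=2.
Step 7. [r6c6∈{4,5,8}] r6c6 is the only open cell in col 6 admitting 8. So r6c6=8.
Step 8. [r8c1∈{1,6,7}] across row 8, 6 lands solely at r8c1, so r8c1=6.
Step 9. [r9c8∈{1}] r9c8 is down to just 1. So r9c8=1.
Step 10. [r1c4∈{3,5}] col 4 places 3 nowhere but r1c4 ⇒ r1c4=3.
Step 11. [r7c1∈{1,9}] across col 1, 1 lands solely at r7c1, so r7c1=1.
Step 12. [r3c3∈{2}] r3c3's peers cover all but 2 ⇒ r3c3=2.
Step 13. [r6c1∈{9}] only 9 remains possible at r6c1. So r6c1=9.
Step 14. [r8c2∈{7}] only 7 remains possible at r8c2. So r8c2=7.
Step 15. [r3c9∈{3}] nothing but 3 survives at r3c9. So r3c9=3.
Step 16. [r3c1∈{7}] r3c1 is down to just 7. So r3c1=7.
Step 17. [r7c3∈{3}] r7c3 is down to just 3. So r7c3=3.
Step 18. [r4c6∈{4}] r4c6's peers cover all but 4. So r4c6=4.
Step 19. [r5c6∈{3}] only 3 remains possible at r5c6. So r5c6=3.
Step 20. [r6c8∈{4}] only 4 remains possible at r6c8, so r6c8=4.
Step 21. [r2c4∈{8}] only 8 remains possible at r2c4 ⇒ r2c4=8.
Step 22. [r4c4∈{7}] r4c4 has the single candidate 7. So r4c4=7.
Step 23. [r8c8∈{3}] nothing but 3 survives at r8c8. So r8c8=3.
Step 24. [r9c1∈{2}] r9c1 is down to just 2 ⇒ r9c1=2.
Step 25. [r2c9∈{1}] only 1 remains possible at r2c9, so r2c9=1.
Step 26. [r6c4∈{5}] only 5 remains possible at r6c4 ⇒ r6c4=5.
Step 27. [r3c5∈{4}] r3c5's peers cover all but 4, so r3c5=4.
Step 28. [r5c9∈{6}] r5c9's peers cover all but 6 ⇒ r5c9=6.
Step 29. [r8c6∈{1}] only 1 remains possible at r8c6. So r8c6=1.
Step 30. [r1c7∈{2}] r1c7 is down to just 2, so r1c7=2.
Step 31. [r1c6∈{5}] only 5 remains possible at r1c6, so r1c6=5.
Step 32. [r7c2∈{9}] r7c2's peers cover all but 9 ⇒ r7c2=9.
Step 33. [r4c3∈{1}] nothing but 1 survives at r4c3, so r4c3=1.
Step 34. [r2c2∈{4}] r2c2 is down to just 4. So r2c2=4.
Step 35. [r4c9∈{9}] r4c9's peers cover all but 9 ⇒ r4c9=9.

Answer: 8 6 9 3 1 5 2 7 4 / 3 4 5 8 7 2 6 9 1 / 7 1 2 6 4 9 8 5 3 / 5 2 1 7 6 4 3 8 9 / 4 8 7 1 9 3 5 2 6 / 9 3 6 5 2 8 1 4 7 / 1 9 3 2 8 7 4 6 5 / 6 7 8 4 5 1 9 3 2 / 2 5 4 9 3 6 7 1 8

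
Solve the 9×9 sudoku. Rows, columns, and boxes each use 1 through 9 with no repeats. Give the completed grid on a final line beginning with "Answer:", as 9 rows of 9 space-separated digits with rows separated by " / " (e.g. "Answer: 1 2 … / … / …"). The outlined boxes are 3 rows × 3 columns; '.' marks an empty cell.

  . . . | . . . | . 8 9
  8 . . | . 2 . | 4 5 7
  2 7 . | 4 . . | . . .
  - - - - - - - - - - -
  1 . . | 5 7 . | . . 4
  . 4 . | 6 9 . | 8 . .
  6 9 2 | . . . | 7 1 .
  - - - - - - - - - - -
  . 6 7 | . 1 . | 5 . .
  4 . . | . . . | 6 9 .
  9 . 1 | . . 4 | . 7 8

Step 1. [r7c1∈{3}] r7c1 is down to just 3 ⇒ r7c1=3.
Step 2. [r1c1∈{5}] r1c1 has the single candidate 5. So r1c1=5.
Step 3. [r7c9∈{2}] nothing but 2 survives at r7c9, so r7c9=2.
Step 4. [r9c7∈{3}] nothing but 3 survives at r9c7 ⇒ r9c7=3.
Step 5. [r3c9∈{1,3,6}] across col 9, 6 lands solely at r3c9. So r3c9=6.
Step 6. [r3c8∈{3}] r3c8 is down to just 3, so r3c8=3.
Step 7. [r5c6∈{1,2,3}] in row 5, 1 fits only at r5c6 ⇒ r5c6=1.
Step 8. [r4c6∈{2,3,8}] 2 has one home in box 5: r4c6, so r4c6=2.
Step 9. [r5c3∈{3,5}] box 4 places 5 nowhere but r5c3 ⇒ r5c3=5.
Step 10. [r8c3∈{8}] only 8 remains possible at r8c3 ⇒ r8c3=8.
Step 11. [r4c3∈{3}] only 3 remains possible at r4c3 ⇒ r4c3=3.
Step 12. [r3c3∈{9}] only 9 remains possible at r3c3, so r3c3=9.
Step 13. [r9c5∈{5,6}] 6 has one home in row 9: r9c5, so r9c5=6.
Step 14. [r1c5∈{3}] r1c5's peers cover all but 3, so r1c5=3.
Step 15. [r8c5∈{5}] r8c5 is down to just 5. So r8c5=5.
Step 16. [r1c2∈{1}] nothing but 1 survives at r1c2, so r1c2=1.
Step 17. [r3c5∈{8}] r3c5's peers cover all but 8, so r3c5=8.
Step 18. [r1c4∈{7}] only 7 remains possible at r1c4, so r1c4=7.
Step 19. [r8c2∈{2}] r8c2's peers cover all but 2. So r8c2=2.
Step 20. [r1c6∈{6}] r1c6 has the single candidate 6. So r1c6=6.
Step 21. [r8c4∈{3}] r8c4's peers cover all but 3, so r8c4=3.
Step 22. [r2c6∈{9}] only 9 remains possible at r2c6. So r2c6=9.
Step 23. [r6c4∈{8}] only 8 remains possible at r6c4 ⇒ r6c4=8.
Step 24. [r5c9∈{3}] only 3 remains possible at r5c9 ⇒ r5c9=3.
Step 25. [r7c4∈{9}] r7c4 is down to just 9. So r7c4=9.
Step 26. [r6c5∈{4}] r6c5's peers cover all but 4. So r6c5=4.
Step 27. [r4c2∈{8}] r4c2's peers cover all but 8, so r4c2=8.
Step 28. [r6c9∈{5}] r6c9 has the single candidate 5, so r6c9=5.
Step 29. [r8c6∈{7}] r8c6 has the single candidate 7 ⇒ r8c6=7.
Step 30. [r2c2∈{3}] r2c2 has the single candidate 3, so r2c2=3.
Step 31. [r8c9∈{1}] r8c9 is down to just 1 ⇒ r8c9=1.
Step 32. [r7c6∈{8}] r7c6 has the single candidate 8 ⇒ r7c6=8.
Step 33. [r6c6∈{3}] nothing but 3 survives at r6c6 ⇒ r6c6=3.
Step 34. [r2c4∈{1}] only 1 remains possible at r2c4. So r2c4=1.
Step 35. [r1c7∈{2}] r1c7's peers cover all but 2. So r1c7=2.
Step 36. [r3c7∈{1}] r3c7's peers cover all but 1 ⇒ r3c7=1.
Step 37. [r7c8∈{4}] nothing but 4 survives at r7c8, so r7c8=4.
Step 38. [r9c2∈{5}] r9c2 is down to just 5 ⇒ r9c2=5.
Step 39. [r5c8∈{2}] r5c8's peers cover all but 2, so r5c8=2.
Step 40. [r3c6∈{5}] only 5 remains possible at r3c6. So r3c6=5.
Step 41. [r9c4∈{2}] r9c4 has the single candidate 2. So r9c4=2.
Step 42. [r4c7∈{9}] r4c7's peers cover all but 9, so r4c7=9.
Step 43. [r5c1∈{7}] r5c1's peers cover all but 7 ⇒ r5c1=7.
Step 44. [r1c3∈{4}] r1c3's peers cover all but 4. So r1c3=4.
Step 45. [r2c3∈{6}] r2c3 has the single candidate 6 ⇒ r2c3=6.
Step 46. [r4c8∈{6}] r4c8 has the single candidate 6, so r4c8=6.

Answer: 5 1 4 7 3 6 2 8 9 / 8 3 6 1 2 9 4 5 7 / 2 7 9 4 8 5 1 3 6 / 1 8 3 5 7 2 9 6 4 / 7 4 5 6 9 1 8 2 3 / 6 9 2 8 4 3 7 1 5 / 3 6 7 9 1 8 5 4 2 / 4 2 8 3 5 7 6 9 1 / 9 5 1 2 6 4 3 7 8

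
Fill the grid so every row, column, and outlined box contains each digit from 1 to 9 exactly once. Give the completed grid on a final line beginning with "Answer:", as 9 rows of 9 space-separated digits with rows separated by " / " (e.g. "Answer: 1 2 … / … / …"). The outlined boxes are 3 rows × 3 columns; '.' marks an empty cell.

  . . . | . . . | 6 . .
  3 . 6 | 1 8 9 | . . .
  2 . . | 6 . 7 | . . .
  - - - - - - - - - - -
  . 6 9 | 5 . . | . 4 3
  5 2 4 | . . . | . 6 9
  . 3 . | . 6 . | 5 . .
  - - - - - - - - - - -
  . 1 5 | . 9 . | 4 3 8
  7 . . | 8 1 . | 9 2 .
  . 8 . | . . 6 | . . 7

Step 1. [r7c6∈{2}] r7c6's peers cover all but 2, so r7c6=2.
Step 2. [r8c2∈{4}] only 4 remains possible at r8c2 ⇒ r8c2=4.
Step 3. [r1c1∈{1,4,8,9}] in col 1, 4 fits only at r1c1 ⇒ r1c1=4.
Step 4. [r6c3∈{1,7,8}] r6c3 is the only open cell in box 4 admitting 7, so r6c3=7.
Step 5. [r9c7∈{1}] r9c7's peers cover all but 1. So r9c7=1.
Step 6. [r9c8∈{5}] only 5 remains possible at r9c8 ⇒ r9c8=5.
Step 7. [r5c6∈{1,3,8}] across row 5, 1 lands solely at r5c6 ⇒ r5c6=1.
Step 8. [r5c7∈{7,8}] r5c7 is the only open cell in row 5 admitting 8, so r5c7=8.
Step 9. [r3c5∈{3,4,5}] box 2 places 4 nowhere but r3c5. So r3c5=4.
Step 10. [r1c5∈{2,3,5}] 5 has one home in col 5: r1c5. So r1c5=5.
Step 11. [r9c5∈{3}] r9c5 is down to just 3 ⇒ r9c5=3.
Step 12. [r6c8∈{1}] r6c8 is down to just 1. So r6c8=1.
Step 13. [r6c9∈{2}] r6c9 has the single candidate 2 ⇒ r6c9=2.
Step 14. [r2c8∈{7}] r2c8's peers cover all but 7. So r2c8=7.
Step 15. [r1c9∈{1}] only 1 remains possible at r1c9, so r1c9=1.
Step 16. [r5c5∈{7}] r5c5's peers cover all but 7. So r5c5=7.
Step 17. [r1c3∈{8}] nothing but 8 survives at r1c3 ⇒ r1c3=8.
Step 18. [r6c1∈{8}] nothing but 8 survives at r6c1. So r6c1=8.
Step 19. [r1c8∈{9}] r1c8 has the single candidate 9, so r1c8=9.
Step 20. [r2c2∈{5}] nothing but 5 survives at r2c2. So r2c2=5.
Step 21. [r9c4∈{4}] r9c4 has the single candidate 4. So r9c4=4.
Step 22. [r1c6∈{3}] nothing but 3 survives at r1c6, so r1c6=3.
Step 23. [r2c9∈{4}] only 4 remains possible at r2c9, so r2c9=4.
Step 24. [r7c4∈{7}] nothing but 7 survives at r7c4 ⇒ r7c4=7.
Step 25. [r7c1∈{6}] only 6 remains possible at r7c1 ⇒ r7c1=6.
Step 26. [r4c1∈{1}] only 1 remains possible at r4c1, so r4c1=1.
Step 27. [r4c7∈{7}] r4c7 is down to just 7 ⇒ r4c7=7.
Step 28. [r3c9∈{5}] r3c9 is down to just 5. So r3c9=5.
Step 29. [r8c9∈{6}] r8c9 is down to just 6, so r8c9=6.
Step 30. [r3c3∈{1}] only 1 remains possible at r3c3. So r3c3=1.
Step 31. [r6c4∈{9}] r6c4's peers cover all but 9. So r6c4=9.
Step 32. [r1c4∈{2}] r1c4 has the single candidate 2 ⇒ r1c4=2.
Step 33. [r6c6∈{4}] nothing but 4 survives at r6c6 ⇒ r6c6=4.
Step 34. [r8c6∈{5}] r8c6's peers cover all but 5. So r8c6=5.
Step 35. [r4c5∈{2}] nothing but 2 survives at r4c5. So r4c5=2.
Step 36. [r3c7∈{3}] r3c7 is down to just 3. So r3c7=3.
Step 37. [r4c6∈{8}] r4c6's peers cover all but 8. So r4c6=8.
Step 38. [r2c7∈{2}] nothing but 2 survives at r2c7, so r2c7=2.
Step 39. [r1c2∈{7}] nothing but 7 survives at r1c2 ⇒ r1c2=7.
Step 40. [r9c3∈{2}] only 2 remains possible at r9c3. So r9c3=2.
Step 41. [r3c2∈{9}] only 9 remains possible at r3c2, so r3c2=9.
Step 42. [r3c8∈{8}] r3c8 has the single candidate 8, so r3c8=8.
Step 43. [r9c1∈{9}] r9c1's peers cover all but 9. So r9c1=9.
Step 44. [r5c4∈{3}] r5c4 has the single candidate 3, so r5c4=3.
Step 45. [r8c3∈{3}] r8c3's peers cover all but 3, so r8c3=3.

Answer: 4 7 8 2 5 3 6 9 1 / 3 5 6 1 8 9 2 7 4 / 2 9 1 6 4 7 3 8 5 / 1 6 9 5 2 8 7 4 3 / 5 2 4 3 7 1 8 6 9 / 8 3 7 9 6 4 5 1 2 / 6 1 5 7 9 2 4 3 8 / 7 4 3 8 1 5 9 2 6 / 9 8 2 4 3 6 1 5 7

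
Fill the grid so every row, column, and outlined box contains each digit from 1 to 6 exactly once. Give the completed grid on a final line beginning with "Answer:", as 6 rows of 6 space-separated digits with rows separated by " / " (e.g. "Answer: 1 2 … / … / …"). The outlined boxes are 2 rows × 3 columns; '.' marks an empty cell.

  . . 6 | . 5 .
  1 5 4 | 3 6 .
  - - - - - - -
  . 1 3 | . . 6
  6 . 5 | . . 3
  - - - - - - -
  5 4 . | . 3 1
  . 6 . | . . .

Step 1. [r4c2∈{2}] r4c2 is down to just 2. So r4c2=2.
Step 2. [r1c1∈{2,3}] in box 1, 2 fits only at r1c1 ⇒ r1c1=2.
Step 3. [r6c6∈{2,4,5}] col 6 places 5 nowhere but r6c6, so r6c6=5.
Step 4. [r3c4∈{2,4,5}] across row 3, 5 lands solely at r3c4. So r3c4=5.
Step 5. [r3c5∈{2,4}] r3c5 is the only open cell in row 3 admitting 2 ⇒ r3c5=2.
Step 6. [r6c5∈{4}] nothing but 4 survives at r6c5. So r6c5=4.
Step 7. [r6c4∈{2}] r6c4's peers cover all but 2 ⇒ r6c4=2.
Step 8. [r4c4∈{1,4}] row 4 places 4 nowhere but r4c4. So r4c4=4.
Step 9. [r1c4∈{1}] r1c4 is down to just 1. So r1c4=1.
Step 10. [r6c1∈{3}] only 3 remains possible at r6c1 ⇒ r6c1=3.
Step 11. [r1c6∈{4}] r1c6's peers cover all but 4. So r1c6=4.
Step 12. [r1c2∈{3}] r1c2 has the single candidate 3, so r1c2=3.
Step 13. [r3c1∈{4}] r3c1 is down to just 4 ⇒ r3c1=4.
Step 14. [r5c3∈{2}] only 2 remains possible at r5c3 ⇒ r5c3=2.
Step 15. [r6c3∈{1}] r6c3's peers cover all but 1. So r6c3=1.
Step 16. [r4c5∈{1}] r4c5 is down to just 1. So r4c5=1.
Step 17. [r2c6∈{2}] r2c6's peers cover all but 2 ⇒ r2c6=2.
Step 18. [r5c4∈{6}] r5c4 has the single candidate 6. So r5c4=6.

Answer: 2 3 6 1 5 4 / 1 5 4 3 6 2 / 4 1 3 5 2 6 / 6 2 5 4 1 3 / 5 4 2 6 3 1 / 3 6 1 2 4 5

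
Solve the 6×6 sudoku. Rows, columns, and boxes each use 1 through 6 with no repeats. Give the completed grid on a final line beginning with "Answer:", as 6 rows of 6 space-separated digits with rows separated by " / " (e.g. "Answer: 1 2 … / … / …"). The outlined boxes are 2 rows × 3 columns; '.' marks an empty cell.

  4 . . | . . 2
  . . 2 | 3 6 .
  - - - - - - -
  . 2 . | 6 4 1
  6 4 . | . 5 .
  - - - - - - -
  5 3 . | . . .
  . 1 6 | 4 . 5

Step 1. [r1c3∈{1,3,5}] in row 1, 3 fits only at r1c3, so r1c3=3.
Step 2. [r1c4∈{1,5}] across col 4, 5 lands solely at r1c4, so r1c4=5.
Step 3. [r5c4∈{1,2}] r5c4 is the only open cell in col 4 admitting 1 ⇒ r5c4=1.
Step 4. [r6c1∈{2}] nothing but 2 survives at r6c1 ⇒ r6c1=2.
Step 5. [r5c3∈{4}] only 4 remains possible at r5c3. So r5c3=4.
Step 6. [r1c2∈{6}] nothing but 6 survives at r1c2. So r1c2=6.
Step 7. [r1c5∈{1}] r1c5 has the single candidate 1, so r1c5=1.
Step 8. [r2c1∈{1}] nothing but 1 survives at r2c1 ⇒ r2c1=1.
Step 9. [r3c1∈{3}] r3c1 is down to just 3. So r3c1=3.
Step 10. [r6c5∈{3}] only 3 remains possible at r6c5. So r6c5=3.
Step 11. [r5c5∈{2}] r5c5 is down to just 2, so r5c5=2.
Step 12. [r4c3∈{1}] r4c3 is down to just 1. So r4c3=1.
Step 13. [r4c6∈{3}] nothing but 3 survives at r4c6 ⇒ r4c6=3.
Step 14. [r2c6∈{4}] r2c6 has the single candidate 4, so r2c6=4.
Step 15. [r5c6∈{6}] r5c6 is down to just 6. So r5c6=6.
Step 16. [r2c2∈{5}] r2c2 has the single candidate 5 ⇒ r2c2=5.
Step 17. [r3c3∈{5}] r3c3 has the single candidate 5. So r3c3=5.
Step 18. [r4c4∈{2}] r4c4's peers cover all but 2, so r4c4=2.

Answer: 4 6 3 5 1 2 / 1 5 2 3 6 4 / 3 2 5 6 4 1 / 6 4 1 2 5 3 / 5 3 4 1 2 6 / 2 1 6 4 3 5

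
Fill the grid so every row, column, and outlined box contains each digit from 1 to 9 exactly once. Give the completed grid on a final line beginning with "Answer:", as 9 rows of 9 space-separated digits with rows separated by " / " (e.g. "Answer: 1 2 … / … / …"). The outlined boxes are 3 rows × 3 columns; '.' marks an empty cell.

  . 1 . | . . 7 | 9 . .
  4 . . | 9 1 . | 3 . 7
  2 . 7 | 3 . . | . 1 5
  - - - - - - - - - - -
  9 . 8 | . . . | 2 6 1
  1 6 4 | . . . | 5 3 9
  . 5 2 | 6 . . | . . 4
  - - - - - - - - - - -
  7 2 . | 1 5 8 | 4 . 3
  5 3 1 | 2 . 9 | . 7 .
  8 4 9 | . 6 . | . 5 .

Step 1. [r1c1∈{3,6}] r1c1 is the only open cell in col 1 admitting 6 ⇒ r1c1=6.
Step 2. [r6c8∈{8}] r6c8 is down to just 8 ⇒ r6c8=8.
Step 3. [r8c5∈{4}] only 4 remains possible at r8c5. So r8c5=4.
Step 4. [r3c5∈{8}] r3c5 has the single candidate 8. So r3c5=8.
Step 5. [r1c5∈{2}] r1c5's peers cover all but 2, so r1c5=2.
Step 6. [r5c5∈{7}] r5c5 has the single candidate 7, so r5c5=7.
Step 7. [r3c6∈{4,6}] across row 3, 4 lands solely at r3c6. So r3c6=4.
Step 8. [r1c4∈{5}] r1c4 has the single candidate 5, so r1c4=5.
Step 9. [r4c5∈{3}] r4c5's peers cover all but 3 ⇒ r4c5=3.
Step 10. [r8c9∈{6,8}] col 9 places 6 nowhere but r8c9, so r8c9=6.
Step 11. [r5c6∈{2}] r5c6 has the single candidate 2 ⇒ r5c6=2.
Step 12. [r9c7∈{1}] r9c7's peers cover all but 1 ⇒ r9c7=1.
Step 13. [r6c6∈{1}] r6c6's peers cover all but 1, so r6c6=1.
Step 14. [r8c7∈{8}] r8c7 is down to just 8, so r8c7=8.
Step 15. [r9c9∈{2}] r9c9 is down to just 2. So r9c9=2.
Step 16. [r6c7∈{7}] r6c7's peers cover all but 7. So r6c7=7.
Step 17. [r4c6∈{5}] r4c6 has the single candidate 5 ⇒ r4c6=5.
Step 18. [r7c8∈{9}] r7c8 is down to just 9, so r7c8=9.
Step 19. [r3c2∈{9}] nothing but 9 survives at r3c2 ⇒ r3c2=9.
Step 20. [r7c3∈{6}] r7c3 has the single candidate 6 ⇒ r7c3=6.
Step 21. [r1c3∈{3}] r1c3 is down to just 3, so r1c3=3.
Step 22. [r3c7∈{6}] r3c7 is down to just 6, so r3c7=6.
Step 23. [r9c6∈{3}] only 3 remains possible at r9c6, so r9c6=3.
Step 24. [r2c3∈{5}] r2c3's peers cover all but 5, so r2c3=5.
Step 25. [r1c8∈{4}] r1c8's peers cover all but 4 ⇒ r1c8=4.
Step 26. [r6c5∈{9}] r6c5 has the single candidate 9 ⇒ r6c5=9.
Step 27. [r2c6∈{6}] nothing but 6 survives at r2c6, so r2c6=6.
Step 28. [r6c1∈{3}] nothing but 3 survives at r6c1 ⇒ r6c1=3.
Step 29. [r2c8∈{2}] r2c8's peers cover all but 2, so r2c8=2.
Step 30. [r5c4∈{8}] nothing but 8 survives at r5c4 ⇒ r5c4=8.
Step 31. [r9c4∈{7}] only 7 remains possible at r9c4, so r9c4=7.
Step 32. [r2c2∈{8}] r2c2 is down to just 8, so r2c2=8.
Step 33. [r1c9∈{8}] r1c9 is down to just 8, so r1c9=8.
Step 34. [r4c2∈{7}] r4c2 is down to just 7, so r4c2=7.
Step 35. [r4c4∈{4}] r4c4 is down to just 4 ⇒ r4c4=4.

Answer: 6 1 3 5 2 7 9 4 8 / 4 8 5 9 1 6 3 2 7 / 2 9 7 3 8 4 6 1 5 / 9 7 8 4 3 5 2 6 1 / 1 6 4 8 7 2 5 3 9 / 3 5 2 6 9 1 7 8 4 / 7 2 6 1 5 8 4 9 3 / 5 3 1 2 4 9 8 7 6 / 8 4 9 7 6 3 1 5 2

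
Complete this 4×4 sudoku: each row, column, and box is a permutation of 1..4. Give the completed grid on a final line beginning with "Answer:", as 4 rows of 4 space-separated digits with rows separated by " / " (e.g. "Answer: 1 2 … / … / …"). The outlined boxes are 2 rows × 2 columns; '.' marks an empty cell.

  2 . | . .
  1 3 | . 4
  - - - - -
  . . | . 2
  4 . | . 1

Step 1. [r4c3∈{3}] r4c3 is down to just 3 ⇒ r4c3=3.
Step 2. [r4c2∈{2}] r4c2 is down to just 2 ⇒ r4c2=2.
Step 3. [r3c2∈{1}] r3c2 has the single candidate 1. So r3c2=1.
Step 4. [r1c2∈{4}] r1c2's peers cover all but 4, so r1c2=4.
Step 5. [r1c3∈{1}] r1c3 is down to just 1. So r1c3=1.
Step 6. [r1c4∈{3}] nothing but 3 survives at r1c4. So r1c4=3.
Step 7. [r2c3∈{2}] r2c3 is down to just 2, so r2c3=2.
Step 8. [r3c3∈{4}] only 4 remains possible at r3c3, so r3c3=4.
Step 9. [r3c1∈{3}] r3c1 has the single candidate 3, so r3c1=3.

Answer: 2 4 1 3 / 1 3 2 4 / 3 1 4 2 / 4 2 3 1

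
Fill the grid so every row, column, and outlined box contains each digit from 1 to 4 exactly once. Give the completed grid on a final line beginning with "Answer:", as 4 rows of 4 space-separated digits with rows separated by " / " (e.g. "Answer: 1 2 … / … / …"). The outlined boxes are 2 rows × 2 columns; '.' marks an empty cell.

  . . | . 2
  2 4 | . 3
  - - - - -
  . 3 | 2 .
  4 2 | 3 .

Step 1. [r3c1∈{1}] only 1 remains possible at r3c1. So r3c1=1.
Step 2. [r1c2∈{1}] only 1 remains possible at r1c2 ⇒ r1c2=1.
Step 3. [r1c1∈{3}] r1c1 is down to just 3. So r1c1=3.
Step 4. [r4c4∈{1}] r4c4's peers cover all but 1. So r4c4=1.
Step 5. [r2c3∈{1}] only 1 remains possible at r2c3 ⇒ r2c3=1.
Step 6. [r1c3∈{4}] r1c3 is down to just 4. So r1c3=4.
Step 7. [r3c4∈{4}] r3c4 has the single candidate 4, so r3c4=4.

Answer: 3 1 4 2 / 2 4 1 3 / 1 3 2 4 / 4 2 3 1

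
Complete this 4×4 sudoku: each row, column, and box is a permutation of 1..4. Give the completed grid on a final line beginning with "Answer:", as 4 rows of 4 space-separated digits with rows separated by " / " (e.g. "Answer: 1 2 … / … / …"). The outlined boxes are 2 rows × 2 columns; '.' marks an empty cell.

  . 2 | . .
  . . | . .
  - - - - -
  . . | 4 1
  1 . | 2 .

Step 1. [r3c2∈{3}] nothing but 3 survives at r3c2 ⇒ r3c2=3.
Step 2. [r1c3∈{1,3}] across row 1, 1 lands solely at r1c3 ⇒ r1c3=1.
Step 3. [r2c3∈{3}] r2c3 has the single candidate 3 ⇒ r2c3=3.
Step 4. [r2c1∈{4}] only 4 remains possible at r2c1 ⇒ r2c1=4.
Step 5. [r1c1∈{3}] only 3 remains possible at r1c1. So r1c1=3.
Step 6. [r3c1∈{2}] r3c1 has the single candidate 2. So r3c1=2.
Step 7. [r2c2∈{1}] r2c2's peers cover all but 1 ⇒ r2c2=1.
Step 8. [r4c2∈{4}] r4c2's peers cover all but 4 ⇒ r4c2=4.
Step 9. [r2c4∈{2}] nothing but 2 survives at r2c4 ⇒ r2c4=2.
Step 10. [r1c4∈{4}] nothing but 4 survives at r1c4 ⇒ r1c4=4.
Step 11. [r4c4∈{3}] r4c4 is down to just 3 ⇒ r4c4=3.

Answer: 3 2 1 4 / 4 1 3 2 / 2 3 4 1 / 1 4 2 3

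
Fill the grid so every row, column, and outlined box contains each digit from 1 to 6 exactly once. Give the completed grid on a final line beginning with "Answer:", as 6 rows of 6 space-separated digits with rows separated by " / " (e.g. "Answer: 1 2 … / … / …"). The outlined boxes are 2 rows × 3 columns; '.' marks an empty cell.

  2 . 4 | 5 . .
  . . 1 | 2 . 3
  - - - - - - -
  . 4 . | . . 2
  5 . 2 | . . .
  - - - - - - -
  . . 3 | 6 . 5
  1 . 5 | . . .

Step 1. [r4c2∈{1,3,6}] in col 2, 1 fits only at r4c2, so r4c2=1.
Step 2. [r2c5∈{4,6}] in row 2, 4 fits only at r2c5 ⇒ r2c5=4.
Step 3. [r3c5∈{1,3,5,6}] 5 has one home in row 3: r3c5, so r3c5=5.
Step 4. [r6c2∈{2,6}] row 6 places 6 nowhere but r6c2. So r6c2=6.
Step 5. [r1c6∈{1,6}] across col 6, 1 lands solely at r1c6 ⇒ r1c6=1.
Step 6. [r4c6∈{4,6}] r4c6 is the only open cell in col 6 admitting 6. So r4c6=6.
Step 7. [r4c5∈{3}] r4c5 is down to just 3, so r4c5=3.
Step 8. [r4c4∈{4}] only 4 remains possible at r4c4, so r4c4=4.
Step 9. [r5c2∈{2}] r5c2 is down to just 2 ⇒ r5c2=2.
Step 10. [r3c1∈{3,6}] across row 3, 3 lands solely at r3c1. So r3c1=3.
Step 11. [r5c5∈{1}] r5c5 has the single candidate 1, so r5c5=1.
Step 12. [r1c5∈{6}] only 6 remains possible at r1c5, so r1c5=6.
Step 13. [r6c5∈{2}] only 2 remains possible at r6c5, so r6c5=2.
Step 14. [r5c1∈{4}] r5c1 is down to just 4. So r5c1=4.
Step 15. [r2c1∈{6}] r2c1 is down to just 6, so r2c1=6.
Step 16. [r6c6∈{4}] r6c6 has the single candidate 4 ⇒ r6c6=4.
Step 17. [r3c4∈{1}] only 1 remains possible at r3c4. So r3c4=1.
Step 18. [r3c3∈{6}] nothing but 6 survives at r3c3. So r3c3=6.
Step 19. [r2c2∈{5}] r2c2's peers cover all but 5. So r2c2=5.
Step 20. [r1c2∈{3}] nothing but 3 survives at r1c2 ⇒ r1c2=3.
Step 21. [r6c4∈{3}] r6c4 has the single candidate 3 ⇒ r6c4=3.

Answer: 2 3 4 5 6 1 / 6 5 1 2 4 3 / 3 4 6 1 5 2 / 5 1 2 4 3 6 / 4 2 3 6 1 5 / 1 6 5 3 2 4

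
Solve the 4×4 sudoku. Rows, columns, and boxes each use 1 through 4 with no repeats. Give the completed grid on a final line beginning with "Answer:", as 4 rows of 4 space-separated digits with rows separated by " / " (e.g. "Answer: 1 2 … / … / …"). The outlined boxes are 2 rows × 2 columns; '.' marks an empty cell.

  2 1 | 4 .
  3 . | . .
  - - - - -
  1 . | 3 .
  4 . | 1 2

Step 1. [r1c4∈{3}] r1c4's peers cover all but 3 ⇒ r1c4=3.
Step 2. [r2c4∈{1}] r2c4 is down to just 1, so r2c4=1.
Step 3. [r2c3∈{2}] r2c3 is down to just 2. So r2c3=2.
Step 4. [r4c2∈{3}] r4c2's peers cover all but 3. So r4c2=3.
Step 5. [r3c4∈{4}] only 4 remains possible at r3c4 ⇒ r3c4=4.
Step 6. [r3c2∈{2}] r3c2's peers cover all but 2, so r3c2=2.
Step 7. [r2c2∈{4}] nothing but 4 survives at r2c2 ⇒ r2c2=4.

Answer: 2 1 4 3 / 3 4 2 1 / 1 2 3 4 / 4 3 1 2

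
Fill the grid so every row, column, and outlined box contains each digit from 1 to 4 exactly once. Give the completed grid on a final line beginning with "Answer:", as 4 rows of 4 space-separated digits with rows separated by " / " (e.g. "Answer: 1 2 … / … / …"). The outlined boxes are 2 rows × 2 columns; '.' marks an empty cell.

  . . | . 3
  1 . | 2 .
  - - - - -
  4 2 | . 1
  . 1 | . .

Step 1. [r2c4∈{4}] nothing but 4 survives at r2c4. So r2c4=4.
Step 2. [r3c3∈{3}] only 3 remains possible at r3c3. So r3c3=3.
Step 3. [r1c3∈{1}] nothing but 1 survives at r1c3. So r1c3=1.
Step 4. [r4c4∈{2}] nothing but 2 survives at r4c4. So r4c4=2.
Step 5. [r4c1∈{3}] r4c1 is down to just 3, so r4c1=3.
Step 6. [r4c3∈{4}] only 4 remains possible at r4c3, so r4c3=4.
Step 7. [r2c2∈{3}] only 3 remains possible at r2c2, so r2c2=3.
Step 8. [r1c1∈{2}] r1c1 has the single candidate 2. So r1c1=2.
Step 9. [r1c2∈{4}] nothing but 4 survives at r1c2, so r1c2=4.

Answer: 2 4 1 3 / 1 3 2 4 / 4 2 3 1 / 3 1 4 2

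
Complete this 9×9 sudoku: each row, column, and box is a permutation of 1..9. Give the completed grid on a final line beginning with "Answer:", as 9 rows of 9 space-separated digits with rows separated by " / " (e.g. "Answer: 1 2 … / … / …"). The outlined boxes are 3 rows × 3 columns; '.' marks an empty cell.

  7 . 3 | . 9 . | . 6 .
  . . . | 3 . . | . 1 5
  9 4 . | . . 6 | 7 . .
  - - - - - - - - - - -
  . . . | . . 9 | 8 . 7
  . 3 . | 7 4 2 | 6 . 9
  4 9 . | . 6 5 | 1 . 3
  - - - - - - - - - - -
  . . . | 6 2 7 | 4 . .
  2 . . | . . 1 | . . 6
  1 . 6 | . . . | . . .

Step 1. [r1c7∈{2}] r1c7 is down to just 2, so r1c7=2.
Step 2. [r3c9∈{8}] nothing but 8 survives at r3c9. So r3c9=8.
Step 3. [r5c8∈{5}] r5c8 is down to just 5, so r5c8=5.
Step 4. [r9c6∈{3,4,8}] r9c6 is the only open cell in col 6 admitting 3. So r9c6=3.
Step 5. [r8c3∈{4,5,7,8,9}] across col 3, 4 lands solely at r8c3. So r8c3=4.
Step 6. [r4c4∈{1}] only 1 remains possible at r4c4, so r4c4=1.
Step 7. [r6c4∈{8}] nothing but 8 survives at r6c4, so r6c4=8.
Step 8. [r8c7∈{3,5,9}] across col 7, 3 lands solely at r8c7, so r8c7=3.
Step 9. [r9c7∈{5,9}] 5 has one home in col 7: r9c7 ⇒ r9c7=5.
Step 10. [r9c5∈{8}] r9c5 is down to just 8. So r9c5=8.
Step 11. [r2c6∈{4,8}] row 2 places 4 nowhere but r2c6. So r2c6=4.
Step 12. [r1c4∈{5}] r1c4's peers cover all but 5, so r1c4=5.
Step 13. [r3c3∈{1,2,5}] in row 3, 5 fits only at r3c3. So r3c3=5.
Step 14. [r4c3∈{2}] r4c3 has the single candidate 2. So r4c3=2.
Step 15. [r2c3∈{8}] r2c3 is down to just 8. So r2c3=8.
Step 16. [r8c4∈{9}] r8c4 is down to just 9, so r8c4=9.
Step 17. [r9c8∈{2,7,9}] r9c8 is the only open cell in row 9 admitting 9 ⇒ r9c8=9.
Step 18. [r7c8∈{8}] r7c8 is down to just 8. So r7c8=8.
Step 19. [r7c2∈{5}] nothing but 5 survives at r7c2 ⇒ r7c2=5.
Step 20. [r2c1∈{6}] r2c1's peers cover all but 6 ⇒ r2c1=6.
Step 21. [r8c8∈{7}] r8c8 has the single candidate 7. So r8c8=7.
Step 22. [r9c9∈{2}] r9c9 is down to just 2, so r9c9=2.
Step 23. [r5c3∈{1}] r5c3 is down to just 1, so r5c3=1.
Step 24. [r9c4∈{4}] r9c4's peers cover all but 4, so r9c4=4.
Step 25. [r5c1∈{8}] r5c1 has the single candidate 8 ⇒ r5c1=8.
Step 26. [r3c5∈{1}] only 1 remains possible at r3c5 ⇒ r3c5=1.
Step 27. [r2c7∈{9}] r2c7's peers cover all but 9, so r2c7=9.
Step 28. [r1c2∈{1}] nothing but 1 survives at r1c2 ⇒ r1c2=1.
Step 29. [r7c9∈{1}] nothing but 1 survives at r7c9 ⇒ r7c9=1.
Step 30. [r4c1∈{5}] nothing but 5 survives at r4c1, so r4c1=5.
Step 31. [r3c8∈{3}] r3c8's peers cover all but 3, so r3c8=3.
Step 32. [r1c6∈{8}] r1c6's peers cover all but 8 ⇒ r1c6=8.
Step 33. [r7c1∈{3}] r7c1 has the single candidate 3, so r7c1=3.
Step 34. [r4c2∈{6}] nothing but 6 survives at r4c2. So r4c2=6.
Step 35. [r4c8∈{4}] r4c8 has the single candidate 4. So r4c8=4.
Step 36. [r1c9∈{4}] r1c9 is down to just 4, so r1c9=4.
Step 37. [r4c5∈{3}] r4c5 is down to just 3. So r4c5=3.
Step 38. [r6c8∈{2}] nothing but 2 survives at r6c8, so r6c8=2.
Step 39. [r2c2∈{2}] only 2 remains possible at r2c2. So r2c2=2.
Step 40. [r3c4∈{2}] only 2 remains possible at r3c4, so r3c4=2.
Step 41. [r7c3∈{9}] only 9 remains possible at r7c3, so r7c3=9.
Step 42. [r9c2∈{7}] only 7 remains possible at r9c2 ⇒ r9c2=7.
Step 43. [r2c5∈{7}] nothing but 7 survives at r2c5 ⇒ r2c5=7.
Step 44. [r8c2∈{8}] nothing but 8 survives at r8c2. So r8c2=8.
Step 45. [r8c5∈{5}] r8c5 is down to just 5. So r8c5=5.
Step 46. [r6c3∈{7}] r6c3 has the single candidate 7, so r6c3=7.

Answer: 7 1 3 5 9 8 2 6 4 / 6 2 8 3 7 4 9 1 5 / 9 4 5 2 1 6 7 3 8 / 5 6 2 1 3 9 8 4 7 / 8 3 1 7 4 2 6 5 9 / 4 9 7 8 6 5 1 2 3 / 3 5 9 6 2 7 4 8 1 / 2 8 4 9 5 1 3 7 6 / 1 7 6 4 8 3 5 9 2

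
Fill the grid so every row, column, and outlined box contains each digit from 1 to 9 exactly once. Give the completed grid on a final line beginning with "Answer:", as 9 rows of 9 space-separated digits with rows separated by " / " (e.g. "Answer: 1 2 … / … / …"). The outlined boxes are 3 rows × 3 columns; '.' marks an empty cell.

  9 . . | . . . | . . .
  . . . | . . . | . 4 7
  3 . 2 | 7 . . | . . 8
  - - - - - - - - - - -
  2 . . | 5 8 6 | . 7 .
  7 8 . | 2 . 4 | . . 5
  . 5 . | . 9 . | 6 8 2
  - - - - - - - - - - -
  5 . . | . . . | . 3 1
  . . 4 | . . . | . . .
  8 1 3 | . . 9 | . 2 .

Step 1. [r2c2∈{6}] r2c2 is down to just 6 ⇒ r2c2=6.
Step 2. [r6c3∈{1}] r6c3 is down to just 1, so r6c3=1.
Step 3. [r4c7∈{1,3,4,9}] 1 has one home in row 4: r4c7. So r4c7=1.
Step 4. [r5c8∈{9}] only 9 remains possible at r5c8. So r5c8=9.
Step 5. [r5c5∈{1,3}] 1 has one home in row 5: r5c5 ⇒ r5c5=1.
Step 6. [r8c1∈{6}] r8c1's peers cover all but 6 ⇒ r8c1=6.
Step 7. [r8c8∈{5}] r8c8 has the single candidate 5. So r8c8=5.
Step 8. [r9c5∈{4,5,6,7}] r9c5 is the only open cell in row 9 admitting 5 ⇒ r9c5=5.
Step 9. [r2c4∈{1,3,8,9}] in col 4, 9 fits only at r2c4 ⇒ r2c4=9.
Step 10. [r4c2∈{3,4,9}] 3 has one home in col 2: r4c2. So r4c2=3.
Step 11. [r1c9∈{3,6}] across col 9, 3 lands solely at r1c9 ⇒ r1c9=3.
Step 12. [r3c7∈{5,9}] row 3 places 9 nowhere but r3c7, so r3c7=9.
Step 13. [r3c6∈{1,5}] in row 3, 5 fits only at r3c6 ⇒ r3c6=5.
Step 14. [r9c7∈{4,7}] across row 9, 7 lands solely at r9c7. So r9c7=7.
Step 15. [r7c7∈{4,8}] in col 7, 4 fits only at r7c7. So r7c7=4.
Step 16. [r6c6∈{3,7}] in row 6, 7 fits only at r6c6 ⇒ r6c6=7.
Step 17. [r3c2∈{4}] only 4 remains possible at r3c2. So r3c2=4.
Step 18. [r3c5∈{6}] nothing but 6 survives at r3c5, so r3c5=6.
Step 19. [r1c2∈{7}] r1c2's peers cover all but 7, so r1c2=7.
Step 20. [r8c5∈{2,3,7}] 7 has one home in row 8: r8c5, so r8c5=7.
Step 21. [r7c5∈{2}] nothing but 2 survives at r7c5. So r7c5=2.
Step 22. [r7c6∈{8}] r7c6 is down to just 8, so r7c6=8.
Step 23. [r1c4∈{1,4,8}] across col 4, 8 lands solely at r1c4, so r1c4=8.
Step 24. [r7c2∈{9}] r7c2 is down to just 9 ⇒ r7c2=9.
Step 25. [r1c3∈{5}] only 5 remains possible at r1c3. So r1c3=5.
Step 26. [r8c4∈{1,3}] r8c4 is the only open cell in col 4 admitting 1. So r8c4=1.
Step 27. [r1c7∈{2}] r1c7's peers cover all but 2 ⇒ r1c7=2.
Step 28. [r1c6∈{1}] only 1 remains possible at r1c6. So r1c6=1.
Step 29. [r9c4∈{4,6}] across row 9, 4 lands solely at r9c4, so r9c4=4.
Step 30. [r2c5∈{3}] r2c5 has the single candidate 3 ⇒ r2c5=3.
Step 31. [r4c9∈{4}] only 4 remains possible at r4c9, so r4c9=4.
Step 32. [r8c7∈{8}] r8c7's peers cover all but 8 ⇒ r8c7=8.
Step 33. [r4c3∈{9}] r4c3's peers cover all but 9, so r4c3=9.
Step 34. [r9c9∈{6}] only 6 remains possible at r9c9, so r9c9=6.
Step 35. [r3c8∈{1}] nothing but 1 survives at r3c8 ⇒ r3c8=1.
Step 36. [r5c7∈{3}] nothing but 3 survives at r5c7, so r5c7=3.
Step 37. [r8c9∈{9}] nothing but 9 survives at r8c9, so r8c9=9.
Step 38. [r2c3∈{8}] r2c3 has the single candidate 8 ⇒ r2c3=8.
Step 39. [r1c5∈{4}] nothing but 4 survives at r1c5, so r1c5=4.
Step 40. [r2c6∈{2}] r2c6's peers cover all but 2 ⇒ r2c6=2.
Step 41. [r7c4∈{6}] r7c4 is down to just 6. So r7c4=6.
Step 42. [r7c3∈{7}] r7c3 has the single candidate 7, so r7c3=7.
Step 43. [r2c7∈{5}] r2c7 is down to just 5, so r2c7=5.
Step 44. [r8c6∈{3}] r8c6 is down to just 3, so r8c6=3.
Step 45. [r6c1∈{4}] r6c1 is down to just 4, so r6c1=4.
Step 46. [r1c8∈{6}] nothing but 6 survives at r1c8 ⇒ r1c8=6.
Step 47. [r2c1∈{1}] r2c1's peers cover all but 1. So r2c1=1.
Step 48. [r8c2∈{2}] nothing but 2 survives at r8c2 ⇒ r8c2=2.
Step 49. [r5c3∈{6}] only 6 remains possible at r5c3 ⇒ r5c3=6.
Step 50. [r6c4∈{3}] r6c4 is down to just 3, so r6c4=3.

Answer: 9 7 5 8 4 1 2 6 3 / 1 6 8 9 3 2 5 4 7 / 3 4 2 7 6 5 9 1 8 / 2 3 9 5 8 6 1 7 4 / 7 8 6 2 1 4 3 9 5 / 4 5 1 3 9 7 6 8 2 / 5 9 7 6 2 8 4 3 1 / 6 2 4 1 7 3 8 5 9 / 8 1 3 4 5 9 7 2 6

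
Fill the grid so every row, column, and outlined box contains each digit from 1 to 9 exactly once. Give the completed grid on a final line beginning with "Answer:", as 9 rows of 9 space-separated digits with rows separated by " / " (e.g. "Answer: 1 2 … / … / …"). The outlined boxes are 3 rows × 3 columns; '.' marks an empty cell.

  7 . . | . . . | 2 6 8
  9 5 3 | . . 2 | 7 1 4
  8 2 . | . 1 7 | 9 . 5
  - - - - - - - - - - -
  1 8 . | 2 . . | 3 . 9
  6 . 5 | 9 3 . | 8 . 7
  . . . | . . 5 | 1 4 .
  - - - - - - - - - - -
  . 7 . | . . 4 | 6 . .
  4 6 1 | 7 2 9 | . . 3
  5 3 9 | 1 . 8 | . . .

Step 1. [r1c3∈{4}] r1c3 is down to just 4, so r1c3=4.
Step 2. [r7c1∈{2}] nothing but 2 survives at r7c1 ⇒ r7c1=2.
Step 3. [r6c9∈{2,6}] col 9 places 6 nowhere but r6c9. So r6c9=6.
Step 4. [r7c4∈{3,5}] across row 7, 3 lands solely at r7c4, so r7c4=3.
Step 5. [r8c8∈{5,8}] r8c8 is the only open cell in row 8 admitting 8. So r8c8=8.
Step 6. [r7c5∈{5}] r7c5 is down to just 5. So r7c5=5.
Step 7. [r6c4∈{8}] r6c4 has the single candidate 8, so r6c4=8.
Step 8. [r9c5∈{6}] nothing but 6 survives at r9c5 ⇒ r9c5=6.
Step 9. [r6c5∈{7}] r6c5's peers cover all but 7 ⇒ r6c5=7.
Step 10. [r9c9∈{2}] r9c9 has the single candidate 2. So r9c9=2.
Step 11. [r2c4∈{6}] r2c4's peers cover all but 6, so r2c4=6.
Step 12. [r3c8∈{3}] r3c8 is down to just 3, so r3c8=3.
Step 13. [r1c2∈{1}] r1c2 is down to just 1, so r1c2=1.
Step 14. [r9c7∈{4}] nothing but 4 survives at r9c7 ⇒ r9c7=4.
Step 15. [r1c4∈{5}] only 5 remains possible at r1c4 ⇒ r1c4=5.
Step 16. [r9c8∈{7}] only 7 remains possible at r9c8 ⇒ r9c8=7.
Step 17. [r4c6∈{6}] r4c6 has the single candidate 6, so r4c6=6.
Step 18. [r4c8∈{5}] r4c8's peers cover all but 5 ⇒ r4c8=5.
Step 19. [r1c6∈{3}] r1c6 is down to just 3 ⇒ r1c6=3.
Step 20. [r5c8∈{2}] r5c8 has the single candidate 2 ⇒ r5c8=2.
Step 21. [r7c3∈{8}] only 8 remains possible at r7c3 ⇒ r7c3=8.
Step 22. [r5c6∈{1}] nothing but 1 survives at r5c6. So r5c6=1.
Step 23. [r8c7∈{5}] r8c7's peers cover all but 5. So r8c7=5.
Step 24. [r1c5∈{9}] r1c5 is down to just 9, so r1c5=9.
Step 25. [r3c4∈{4}] r3c4 is down to just 4 ⇒ r3c4=4.
Step 26. [r6c2∈{9}] r6c2's peers cover all but 9. So r6c2=9.
Step 27. [r3c3∈{6}] r3c3 is down to just 6, so r3c3=6.
Step 28. [r7c8∈{9}] only 9 remains possible at r7c8 ⇒ r7c8=9.
Step 29. [r7c9∈{1}] only 1 remains possible at r7c9 ⇒ r7c9=1.
Step 30. [r4c3∈{7}] r4c3's peers cover all but 7 ⇒ r4c3=7.
Step 31. [r6c3∈{2}] r6c3's peers cover all but 2 ⇒ r6c3=2.
Step 32. [r2c5∈{8}] r2c5 has the single candidate 8. So r2c5=8.
Step 33. [r4c5∈{4}] r4c5 is down to just 4 ⇒ r4c5=4.
Step 34. [r6c1∈{3}] r6c1's peers cover all but 3 ⇒ r6c1=3.
Step 35. [r5c2∈{4}] r5c2 has the single candidate 4 ⇒ r5c2=4.

Answer: 7 1 4 5 9 3 2 6 8 / 9 5 3 6 8 2 7 1 4 / 8 2 6 4 1 7 9 3 5 / 1 8 7 2 4 6 3 5 9 / 6 4 5 9 3 1 8 2 7 / 3 9 2 8 7 5 1 4 6 / 2 7 8 3 5 4 6 9 1 / 4 6 1 7 2 9 5 8 3 / 5 3 9 1 6 8 4 7 2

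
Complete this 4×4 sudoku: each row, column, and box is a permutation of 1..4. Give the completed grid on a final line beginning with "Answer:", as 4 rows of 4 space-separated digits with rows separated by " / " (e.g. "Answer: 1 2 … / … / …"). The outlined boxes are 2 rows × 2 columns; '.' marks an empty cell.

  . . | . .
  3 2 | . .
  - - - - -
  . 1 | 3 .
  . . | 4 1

Step 1. [r1c4∈{2,3,4}] r1c4 is the only open cell in row 1 admitting 3. So r1c4=3.
Step 2. [r3c1∈{2,4}] r3c1 is the only open cell in row 3 admitting 4. So r3c1=4.
Step 3. [r2c3∈{1}] nothing but 1 survives at r2c3 ⇒ r2c3=1.
Step 4. [r2c4∈{4}] only 4 remains possible at r2c4. So r2c4=4.
Step 5. [r1c3∈{2}] only 2 remains possible at r1c3 ⇒ r1c3=2.
Step 6. [r4c2∈{3}] r4c2 has the single candidate 3. So r4c2=3.
Step 7. [r1c1∈{1}] r1c1 is down to just 1, so r1c1=1.
Step 8. [r3c4∈{2}] nothing but 2 survives at r3c4, so r3c4=2.
Step 9. [r1c2∈{4}] r1c2 has the single candidate 4 ⇒ r1c2=4.
Step 10. [r4c1∈{2}] r4c1's peers cover all but 2. So r4c1=2.

Answer: 1 4 2 3 / 3 2 1 4 / 4 1 3 2 / 2 3 4 1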